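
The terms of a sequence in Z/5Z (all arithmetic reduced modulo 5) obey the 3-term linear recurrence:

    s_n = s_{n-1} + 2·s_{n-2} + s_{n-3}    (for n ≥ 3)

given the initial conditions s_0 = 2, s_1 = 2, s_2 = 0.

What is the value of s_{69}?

s_3 = 1·0 + 2·2 + 1·2 = 1
s_4 = 1·1 + 2·0 + 1·2 = 3
s_5 = 1·3 + 2·1 + 1·0 = 0
s_6 = 1·0 + 2·3 + 1·1 = 2
s_7 = 1·2 + 2·0 + 1·3 = 0
s_8 = 1·0 + 2·2 + 1·0 = 4
s_9 = 1·4 + 2·0 + 1·2 = 1
s_10 = 1·1 + 2·4 + 1·0 = 4
s_11 = 1·4 + 2·1 + 1·4 = 0
s_12 = 1·0 + 2·4 + 1·1 = 4
s_13 = 1·4 + 2·0 + 1·4 = 3
s_14 = 1·3 + 2·4 + 1·0 = 1
s_15 = 1·1 + 2·3 + 1·4 = 1
s_16 = 1·1 + 2·1 + 1·3 = 1
s_17 = 1·1 + 2·1 + 1·1 = 4
s_18 = 1·4 + 2·1 + 1·1 = 2
s_19 = 1·2 + 2·4 + 1·1 = 1
s_20 = 1·1 + 2·2 + 1·4 = 4
s_21 = 1·4 + 2·1 + 1·2 = 3
s_22 = 1·3 + 2·4 + 1·1 = 2
s_23 = 1·2 + 2·3 + 1·4 = 2
s_24 = 1·2 + 2·2 + 1·3 = 4
s_25 = 1·4 + 2·2 + 1·2 = 0
s_26 = 1·0 + 2·4 + 1·2 = 0
s_27 = 1·0 + 2·0 + 1·4 = 4
s_28 = 1·4 + 2·0 + 1·0 = 4
s_29 = 1·4 + 2·4 + 1·0 = 2
s_30 = 1·2 + 2·4 + 1·4 = 4
s_31 = 1·4 + 2·2 + 1·4 = 2
s_32 = 1·2 + 2·4 + 1·2 = 2
s_33 = 1·2 + 2·2 + 1·4 = 0
(s_31, s_32, s_33) = (2, 2, 0) = (s_0, s_1, s_2), so the sequence has period 31.
69 ≡ 7 (mod 31), hence s_69 = s_7 = 0.

0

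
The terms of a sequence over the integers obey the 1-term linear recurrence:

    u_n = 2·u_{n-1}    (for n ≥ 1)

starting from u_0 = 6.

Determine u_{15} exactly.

u_1 = 2·6 = 12
u_2 = 2·12 = 24
u_3 = 2·24 = 48
u_4 = 2·48 = 96
u_5 = 2·96 = 192
u_6 = 2·192 = 384
u_7 = 2·384 = 768
u_8 = 2·768 = 1536
u_9 = 2·1536 = 3072
u_10 = 2·3072 = 6144
u_11 = 2·6144 = 12288
u_12 = 2·12288 = 24576
u_13 = 2·24576 = 49152
u_14 = 2·49152 = 98304
u_15 = 2·98304 = 196608

196608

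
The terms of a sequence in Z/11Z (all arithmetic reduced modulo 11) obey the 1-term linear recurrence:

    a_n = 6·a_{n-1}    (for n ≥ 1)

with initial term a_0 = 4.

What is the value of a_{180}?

4

a_1 = 6·4 = 2
a_2 = 6·2 = 1
a_3 = 6·1 = 6
a_4 = 6·6 = 3
a_5 = 6·3 = 7
a_6 = 6·7 = 9
a_7 = 6·9 = 10
a_8 = 6·10 = 5
a_9 = 6·5 = 8
a_10 = 6·8 = 4
(a_10) = (4) = (a_0), so the sequence has period 10.
180 ≡ 0 (mod 10), hence a_180 = a_0 = 4.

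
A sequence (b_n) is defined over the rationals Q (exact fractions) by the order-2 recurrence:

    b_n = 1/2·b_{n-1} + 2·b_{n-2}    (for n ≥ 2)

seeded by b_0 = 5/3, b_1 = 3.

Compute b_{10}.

164607/512

b_2 = 1/2·3 + 2·5/3 = 29/6
b_3 = 1/2·29/6 + 2·3 = 101/12
b_4 = 1/2·101/12 + 2·29/6 = 111/8
b_5 = 1/2·111/8 + 2·101/12 = 1141/48
b_6 = 1/2·1141/48 + 2·111/8 = 3805/96
b_7 = 1/2·3805/96 + 2·1141/48 = 4311/64
b_8 = 1/2·4311/64 + 2·3805/96 = 43373/384
b_9 = 1/2·43373/384 + 2·4311/64 = 146837/768
b_10 = 1/2·146837/768 + 2·43373/384 = 164607/512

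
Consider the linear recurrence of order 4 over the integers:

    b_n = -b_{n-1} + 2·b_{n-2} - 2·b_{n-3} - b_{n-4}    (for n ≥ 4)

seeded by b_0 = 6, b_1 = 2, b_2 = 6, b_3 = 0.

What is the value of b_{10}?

b_4 = -1·0 + 2·6 + -2·2 + -1·6 = 2
b_5 = -1·2 + 2·0 + -2·6 + -1·2 = -16
b_6 = -1·-16 + 2·2 + -2·0 + -1·6 = 14
b_7 = -1·14 + 2·-16 + -2·2 + -1·0 = -50
b_8 = -1·-50 + 2·14 + -2·-16 + -1·2 = 108
b_9 = -1·108 + 2·-50 + -2·14 + -1·-16 = -220
b_10 = -1·-220 + 2·108 + -2·-50 + -1·14 = 522

522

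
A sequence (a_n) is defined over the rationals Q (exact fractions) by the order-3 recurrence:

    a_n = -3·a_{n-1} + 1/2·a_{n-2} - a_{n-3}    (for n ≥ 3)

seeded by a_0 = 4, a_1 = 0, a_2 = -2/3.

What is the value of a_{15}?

a_3 = -3·-2/3 + 1/2·0 + -1·4 = -2
a_4 = -3·-2 + 1/2·-2/3 + -1·0 = 17/3
a_5 = -3·17/3 + 1/2·-2 + -1·-2/3 = -52/3
a_6 = -3·-52/3 + 1/2·17/3 + -1·-2 = 341/6
a_7 = -3·341/6 + 1/2·-52/3 + -1·17/3 = -1109/6
a_8 = -3·-1109/6 + 1/2·341/6 + -1·-52/3 = 2401/4
a_9 = -3·2401/4 + 1/2·-1109/6 + -1·341/6 = -1950
a_10 = -3·-1950 + 1/2·2401/4 + -1·-1109/6 = 152039/24
a_11 = -3·152039/24 + 1/2·-1950 + -1·2401/4 = -164641/8
a_12 = -3·-164641/8 + 1/2·152039/24 + -1·-1950 = 3209177/48
a_13 = -3·3209177/48 + 1/2·-164641/8 + -1·152039/24 = -2606383/12
a_14 = -3·-2606383/12 + 1/2·3209177/48 + -1·-164641/8 = 67738061/96
a_15 = -3·67738061/96 + 1/2·-2606383/12 + -1·3209177/48 = -220058069/96

-220058069/96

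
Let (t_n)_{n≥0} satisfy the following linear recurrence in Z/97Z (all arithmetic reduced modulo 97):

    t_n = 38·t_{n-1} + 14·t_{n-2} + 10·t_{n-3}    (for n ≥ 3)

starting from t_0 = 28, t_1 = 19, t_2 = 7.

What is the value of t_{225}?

t_3 = 38·7 + 14·19 + 10·28 = 36
t_4 = 38·36 + 14·7 + 10·19 = 7
t_5 = 38·7 + 14·36 + 10·7 = 64
t_6 = 38·64 + 14·7 + 10·36 = 77
t_7 = 38·77 + 14·64 + 10·7 = 12
t_8 = 38·12 + 14·77 + 10·64 = 40
t_9 = 38·40 + 14·12 + 10·77 = 33
t_10 = 38·33 + 14·40 + 10·12 = 91
t_11 = 38·91 + 14·33 + 10·40 = 52
t_12 = 38·52 + 14·91 + 10·33 = 88
t_13 = 38·88 + 14·52 + 10·91 = 35
t_14 = 38·35 + 14·88 + 10·52 = 75
t_15 = 38·75 + 14·35 + 10·88 = 49
t_16 = 38·49 + 14·75 + 10·35 = 61
t_17 = 38·61 + 14·49 + 10·75 = 68
t_18 = 38·68 + 14·61 + 10·49 = 48
t_19 = 38·48 + 14·68 + 10·61 = 88
t_20 = 38·88 + 14·48 + 10·68 = 40
t_21 = 38·40 + 14·88 + 10·48 = 31
t_22 = 38·31 + 14·40 + 10·88 = 96
t_23 = 38·96 + 14·31 + 10·40 = 20
t_24 = 38·20 + 14·96 + 10·31 = 86
t_25 = 38·86 + 14·20 + 10·96 = 46
t_26 = 38·46 + 14·86 + 10·20 = 48
t_27 = 38·48 + 14·46 + 10·86 = 30
t_28 = 38·30 + 14·48 + 10·46 = 41
t_29 = 38·41 + 14·30 + 10·48 = 33
t_30 = 38·33 + 14·41 + 10·30 = 91
t_31 = 38·91 + 14·33 + 10·41 = 62
t_32 = 38·62 + 14·91 + 10·33 = 80
t_33 = 38·80 + 14·62 + 10·91 = 65
t_34 = 38·65 + 14·80 + 10·62 = 39
t_35 = 38·39 + 14·65 + 10·80 = 88
t_36 = 38·88 + 14·39 + 10·65 = 78
t_37 = 38·78 + 14·88 + 10·39 = 27
t_38 = 38·27 + 14·78 + 10·88 = 88
t_39 = 38·88 + 14·27 + 10·78 = 40
t_40 = 38·40 + 14·88 + 10·27 = 15
t_41 = 38·15 + 14·40 + 10·88 = 70
t_42 = 38·70 + 14·15 + 10·40 = 69
t_43 = 38·69 + 14·70 + 10·15 = 66
t_44 = 38·66 + 14·69 + 10·70 = 3
t_45 = 38·3 + 14·66 + 10·69 = 79
t_46 = 38·79 + 14·3 + 10·66 = 18
t_47 = 38·18 + 14·79 + 10·3 = 74
t_48 = 38·74 + 14·18 + 10·79 = 71
t_49 = 38·71 + 14·74 + 10·18 = 34
t_50 = 38·34 + 14·71 + 10·74 = 19
t_51 = 38·19 + 14·34 + 10·71 = 65
t_52 = 38·65 + 14·19 + 10·34 = 69
t_53 = 38·69 + 14·65 + 10·19 = 36
t_54 = 38·36 + 14·69 + 10·65 = 74
t_55 = 38·74 + 14·36 + 10·69 = 29
t_56 = 38·29 + 14·74 + 10·36 = 73
t_57 = 38·73 + 14·29 + 10·74 = 40
t_58 = 38·40 + 14·73 + 10·29 = 19
t_59 = 38·19 + 14·40 + 10·73 = 72
t_60 = 38·72 + 14·19 + 10·40 = 7
t_61 = 38·7 + 14·72 + 10·19 = 9
t_62 = 38·9 + 14·7 + 10·72 = 93
t_63 = 38·93 + 14·9 + 10·7 = 44
t_64 = 38·44 + 14·93 + 10·9 = 57
t_65 = 38·57 + 14·44 + 10·93 = 26
t_66 = 38·26 + 14·57 + 10·44 = 92
t_67 = 38·92 + 14·26 + 10·57 = 65
t_68 = 38·65 + 14·92 + 10·26 = 41
t_69 = 38·41 + 14·65 + 10·92 = 90
t_70 = 38·90 + 14·41 + 10·65 = 85
t_71 = 38·85 + 14·90 + 10·41 = 50
t_72 = 38·50 + 14·85 + 10·90 = 13
t_73 = 38·13 + 14·50 + 10·85 = 7
t_74 = 38·7 + 14·13 + 10·50 = 75
t_75 = 38·75 + 14·7 + 10·13 = 71
t_76 = 38·71 + 14·75 + 10·7 = 35
t_77 = 38·35 + 14·71 + 10·75 = 67
t_78 = 38·67 + 14·35 + 10·71 = 60
t_79 = 38·60 + 14·67 + 10·35 = 76
t_80 = 38·76 + 14·60 + 10·67 = 33
t_81 = 38·33 + 14·76 + 10·60 = 8
t_82 = 38·8 + 14·33 + 10·76 = 71
t_83 = 38·71 + 14·8 + 10·33 = 36
t_84 = 38·36 + 14·71 + 10·8 = 17
t_85 = 38·17 + 14·36 + 10·71 = 17
t_86 = 38·17 + 14·17 + 10·36 = 80
t_87 = 38·80 + 14·17 + 10·17 = 53
t_88 = 38·53 + 14·80 + 10·17 = 6
t_89 = 38·6 + 14·53 + 10·80 = 24
t_90 = 38·24 + 14·6 + 10·53 = 71
t_91 = 38·71 + 14·24 + 10·6 = 87
t_92 = 38·87 + 14·71 + 10·24 = 78
t_93 = 38·78 + 14·87 + 10·71 = 42
t_94 = 38·42 + 14·78 + 10·87 = 66
t_95 = 38·66 + 14·42 + 10·78 = 93
t_96 = 38·93 + 14·66 + 10·42 = 28
t_97 = 38·28 + 14·93 + 10·66 = 19
t_98 = 38·19 + 14·28 + 10·93 = 7
(t_96, t_97, t_98) = (28, 19, 7) = (t_0, t_1, t_2), so the sequence has period 96.
225 ≡ 33 (mod 96), hence t_225 = t_33 = 65.

65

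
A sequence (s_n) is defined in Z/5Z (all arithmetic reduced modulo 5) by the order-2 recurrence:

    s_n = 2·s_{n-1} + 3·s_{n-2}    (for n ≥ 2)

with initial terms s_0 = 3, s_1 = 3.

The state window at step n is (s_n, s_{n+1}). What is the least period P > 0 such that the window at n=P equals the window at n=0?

4

n=0: window = (3, 3)
n=1: window = (3, 0)
n=2: window = (0, 4)
n=3: window = (4, 3)
n=4: window = (3, 3)
window at n=4 equals window at n=0 → period = 4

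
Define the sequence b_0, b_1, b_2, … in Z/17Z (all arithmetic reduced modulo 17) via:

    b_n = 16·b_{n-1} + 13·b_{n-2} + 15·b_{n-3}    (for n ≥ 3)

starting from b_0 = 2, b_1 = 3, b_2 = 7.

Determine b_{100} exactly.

b_3 = 16·7 + 13·3 + 15·2 = 11
b_4 = 16·11 + 13·7 + 15·3 = 6
b_5 = 16·6 + 13·11 + 15·7 = 4
b_6 = 16·4 + 13·6 + 15·11 = 1
b_7 = 16·1 + 13·4 + 15·6 = 5
b_8 = 16·5 + 13·1 + 15·4 = 0
b_9 = 16·0 + 13·5 + 15·1 = 12
b_10 = 16·12 + 13·0 + 15·5 = 12
b_11 = 16·12 + 13·12 + 15·0 = 8
b_12 = 16·8 + 13·12 + 15·12 = 5
b_13 = 16·5 + 13·8 + 15·12 = 7
b_14 = 16·7 + 13·5 + 15·8 = 8
b_15 = 16·8 + 13·7 + 15·5 = 5
b_16 = 16·5 + 13·8 + 15·7 = 0
b_17 = 16·0 + 13·5 + 15·8 = 15
b_18 = 16·15 + 13·0 + 15·5 = 9
b_19 = 16·9 + 13·15 + 15·0 = 16
b_20 = 16·16 + 13·9 + 15·15 = 3
b_21 = 16·3 + 13·16 + 15·9 = 0
b_22 = 16·0 + 13·3 + 15·16 = 7
b_23 = 16·7 + 13·0 + 15·3 = 4
b_24 = 16·4 + 13·7 + 15·0 = 2
b_25 = 16·2 + 13·4 + 15·7 = 2
b_26 = 16·2 + 13·2 + 15·4 = 16
b_27 = 16·16 + 13·2 + 15·2 = 6
b_28 = 16·6 + 13·16 + 15·2 = 11
b_29 = 16·11 + 13·6 + 15·16 = 1
b_30 = 16·1 + 13·11 + 15·6 = 11
b_31 = 16·11 + 13·1 + 15·11 = 14
b_32 = 16·14 + 13·11 + 15·1 = 8
b_33 = 16·8 + 13·14 + 15·11 = 16
b_34 = 16·16 + 13·8 + 15·14 = 9
b_35 = 16·9 + 13·16 + 15·8 = 13
b_36 = 16·13 + 13·9 + 15·16 = 4
b_37 = 16·4 + 13·13 + 15·9 = 11
b_38 = 16·11 + 13·4 + 15·13 = 15
b_39 = 16·15 + 13·11 + 15·4 = 1
b_40 = 16·1 + 13·15 + 15·11 = 2
b_41 = 16·2 + 13·1 + 15·15 = 15
b_42 = 16·15 + 13·2 + 15·1 = 9
b_43 = 16·9 + 13·15 + 15·2 = 12
b_44 = 16·12 + 13·9 + 15·15 = 7
b_45 = 16·7 + 13·12 + 15·9 = 12
b_46 = 16·12 + 13·7 + 15·12 = 4
b_47 = 16·4 + 13·12 + 15·7 = 2
b_48 = 16·2 + 13·4 + 15·12 = 9
b_49 = 16·9 + 13·2 + 15·4 = 9
b_50 = 16·9 + 13·9 + 15·2 = 2
b_51 = 16·2 + 13·9 + 15·9 = 12
b_52 = 16·12 + 13·2 + 15·9 = 13
b_53 = 16·13 + 13·12 + 15·2 = 3
b_54 = 16·3 + 13·13 + 15·12 = 6
b_55 = 16·6 + 13·3 + 15·13 = 7
b_56 = 16·7 + 13·6 + 15·3 = 14
b_57 = 16·14 + 13·7 + 15·6 = 14
b_58 = 16·14 + 13·14 + 15·7 = 1
b_59 = 16·1 + 13·14 + 15·14 = 0
b_60 = 16·0 + 13·1 + 15·14 = 2
b_61 = 16·2 + 13·0 + 15·1 = 13
b_62 = 16·13 + 13·2 + 15·0 = 13
b_63 = 16·13 + 13·13 + 15·2 = 16
b_64 = 16·16 + 13·13 + 15·13 = 8
b_65 = 16·8 + 13·16 + 15·13 = 4
b_66 = 16·4 + 13·8 + 15·16 = 0
b_67 = 16·0 + 13·4 + 15·8 = 2
b_68 = 16·2 + 13·0 + 15·4 = 7
b_69 = 16·7 + 13·2 + 15·0 = 2
b_70 = 16·2 + 13·7 + 15·2 = 0
b_71 = 16·0 + 13·2 + 15·7 = 12
b_72 = 16·12 + 13·0 + 15·2 = 1
b_73 = 16·1 + 13·12 + 15·0 = 2
b_74 = 16·2 + 13·1 + 15·12 = 4
b_75 = 16·4 + 13·2 + 15·1 = 3
b_76 = 16·3 + 13·4 + 15·2 = 11
b_77 = 16·11 + 13·3 + 15·4 = 3
b_78 = 16·3 + 13·11 + 15·3 = 15
b_79 = 16·15 + 13·3 + 15·11 = 2
b_80 = 16·2 + 13·15 + 15·3 = 0
b_81 = 16·0 + 13·2 + 15·15 = 13
b_82 = 16·13 + 13·0 + 15·2 = 0
b_83 = 16·0 + 13·13 + 15·0 = 16
b_84 = 16·16 + 13·0 + 15·13 = 9
b_85 = 16·9 + 13·16 + 15·0 = 12
b_86 = 16·12 + 13·9 + 15·16 = 5
b_87 = 16·5 + 13·12 + 15·9 = 14
b_88 = 16·14 + 13·5 + 15·12 = 10
b_89 = 16·10 + 13·14 + 15·5 = 9
b_90 = 16·9 + 13·10 + 15·14 = 8
b_91 = 16·8 + 13·9 + 15·10 = 4
b_92 = 16·4 + 13·8 + 15·9 = 14
b_93 = 16·14 + 13·4 + 15·8 = 5
b_94 = 16·5 + 13·14 + 15·4 = 16
b_95 = 16·16 + 13·5 + 15·14 = 4
b_96 = 16·4 + 13·16 + 15·5 = 7
b_97 = 16·7 + 13·4 + 15·16 = 13
b_98 = 16·13 + 13·7 + 15·4 = 2
b_99 = 16·2 + 13·13 + 15·7 = 0
b_100 = 16·0 + 13·2 + 15·13 = 0

0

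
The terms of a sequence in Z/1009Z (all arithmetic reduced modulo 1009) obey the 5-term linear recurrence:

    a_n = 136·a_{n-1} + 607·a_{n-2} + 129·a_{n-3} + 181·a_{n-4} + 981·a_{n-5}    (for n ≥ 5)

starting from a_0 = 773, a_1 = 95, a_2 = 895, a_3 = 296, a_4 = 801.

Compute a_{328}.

590

a_5 = 136·801 + 607·296 + 129·895 + 181·95 + 981·773 = 50
a_6 = 136·50 + 607·801 + 129·296 + 181·895 + 981·95 = 370
a_7 = 136·370 + 607·50 + 129·801 + 181·296 + 981·895 = 625
a_8 = 136·625 + 607·370 + 129·50 + 181·801 + 981·296 = 701
a_9 = 136·701 + 607·625 + 129·370 + 181·50 + 981·801 = 527
a_10 = 136·527 + 607·701 + 129·625 + 181·370 + 981·50 = 641
Continuing the recurrence:
  a_11 = 913;  a_12 = 463;  a_13 = 695;  a_14 = 302;  a_15 = 1002;  a_16 = 313
  a_17 = 416;  a_18 = 364;  a_19 = 709;  a_20 = 69;  a_21 = 303;  a_22 = 754
  a_23 = 822;  a_24 = 839;  a_25 = 431;  a_26 = 771;  a_27 = 1;  a_28 = 761
  a_29 = 786;  a_30 = 225;  a_31 = 253;  a_32 = 436;  a_33 = 619;  a_34 = 626
  a_35 = 647;  a_36 = 131;  a_37 = 865;  a_38 = 237;  a_39 = 762;  a_40 = 422
  a_41 = 123;  a_42 = 383;  a_43 = 692;  a_44 = 969;  a_45 = 228;  a_46 = 435
  a_47 = 188;  a_48 = 808;  a_49 = 636;  a_50 = 552;  a_51 = 975;  a_52 = 536
  a_53 = 32;  a_54 = 795;  a_55 = 521;  a_56 = 676;  a_57 = 49;  a_58 = 615
  a_59 = 198;  a_60 = 741;  a_61 = 655;  a_62 = 340;  a_63 = 55;  a_64 = 125
  a_65 = 342;  a_66 = 143;  a_67 = 433;  a_68 = 11;  a_69 = 134;  a_70 = 201
  a_71 = 824;  a_72 = 73;  a_73 = 985;  a_74 = 370;  a_75 = 2;  a_76 = 17
  a_77 = 472;  a_78 = 142;  a_79 = 356;  a_80 = 755;  a_81 = 284;  a_82 = 369
  a_83 = 34;  a_84 = 438;  a_85 = 667;  a_86 = 57;  a_87 = 805;  a_88 = 703
  a_89 = 822;  a_90 = 347;  a_91 = 985;  a_92 = 380;  a_93 = 92;  a_94 = 374
  a_95 = 408;  a_96 = 586;  a_97 = 208;  a_98 = 267;  a_99 = 856;  a_100 = 395
  a_101 = 388;  a_102 = 491;  a_103 = 243;  a_104 = 848;  a_105 = 907;  a_106 = 782
  a_107 = 427;  a_108 = 332;  a_109 = 782;  a_110 = 839;  a_111 = 877;  a_112 = 629
  a_113 = 710;  a_114 = 24;  a_115 = 824;  a_116 = 779;  a_117 = 689;  a_118 = 458
  a_119 = 976;  a_120 = 42;  a_121 = 346;  a_122 = 729;  a_123 = 150;  a_124 = 464
  a_125 = 891;  a_126 = 584;  a_127 = 735;  a_128 = 384;  a_129 = 549;  a_130 = 12
  a_131 = 630;  a_132 = 819;  a_133 = 757;  a_134 = 197;  a_135 = 345;  a_136 = 232
  a_137 = 72;  a_138 = 719;  a_139 = 311;  a_140 = 714;  a_141 = 739;  a_142 = 889
  a_143 = 523;  a_144 = 237;  a_145 = 993;  a_146 = 253;  a_147 = 933;  a_148 = 921
  a_149 = 320;  a_150 = 307;  a_151 = 991;  a_152 = 500;  a_153 = 666;  a_154 = 455
  a_155 = 162;  a_156 = 905;  a_157 = 208;  a_158 = 324;  a_159 = 947;  a_160 = 1007
  a_161 = 54;  a_162 = 502;  a_163 = 787;  a_164 = 342;  a_165 = 472;  a_166 = 537
  a_167 = 302;  a_168 = 618;  a_169 = 819;  a_170 = 13;  a_171 = 741;  a_172 = 894
  a_173 = 710;  a_174 = 865;  a_175 = 583;  a_176 = 538;  a_177 = 388;  a_178 = 961
  a_179 = 309;  a_180 = 716;  a_181 = 941;  a_182 = 704;  a_183 = 287;  a_184 = 375
  a_185 = 140;  a_186 = 335;  a_187 = 269;  a_188 = 1002;  a_189 = 424;  a_190 = 544
  a_191 = 464;  a_192 = 294;  a_193 = 572;  a_194 = 107;  a_195 = 258;  a_196 = 139
  a_197 = 75;  a_198 = 36;  a_199 = 55;  a_200 = 438;  a_201 = 326;  a_202 = 851
  a_203 = 692;  a_204 = 954;  a_205 = 9;  a_206 = 210;  a_207 = 209;  a_208 = 590
  a_209 = 247;  a_210 = 373;  a_211 = 971;  a_212 = 894;  a_213 = 265;  a_214 = 741
  a_215 = 431;  a_216 = 175;  a_217 = 339;  a_218 = 650;  a_219 = 681;  a_220 = 599
  a_221 = 479;  a_222 = 173;  a_223 = 185;  a_224 = 811;  a_225 = 27;  a_226 = 927
  a_227 = 264;  a_228 = 54;  a_229 = 960;  a_230 = 176;  a_231 = 789;  a_232 = 325
  a_233 = 676;  a_234 = 440;  a_235 = 182;  a_236 = 61;  a_237 = 212;  a_238 = 717
  a_239 = 419;  a_240 = 816;  a_241 = 56;  a_242 = 754;  a_243 = 917;  a_244 = 107
  a_245 = 884;  a_246 = 466;  a_247 = 873;  a_248 = 781;  a_249 = 644;  a_250 = 319
  a_251 = 949;  a_252 = 28;  a_253 = 317;  a_254 = 256;  a_255 = 174;  a_256 = 681
  a_257 = 286;  a_258 = 606;  a_259 = 917;  a_260 = 59;  a_261 = 494;  a_262 = 88
  a_263 = 270;  a_264 = 632;  a_265 = 851;  a_266 = 507;  a_267 = 80;  a_268 = 470
  a_269 = 419;  a_270 = 789;  a_271 = 789;  a_272 = 664;  a_273 = 144;  a_274 = 649
  a_275 = 643;  a_276 = 731;  a_277 = 735;  a_278 = 464;  a_279 = 504;  a_280 = 328
  a_281 = 297;  a_282 = 632;  a_283 = 328;  a_284 = 238;  a_285 = 379;  a_286 = 329
  a_287 = 75;  a_288 = 78;  a_289 = 78;  a_290 = 531;  a_291 = 799;  a_292 = 20
  a_293 = 79;  a_294 = 929;  a_295 = 901;  a_296 = 839;  a_297 = 508;  a_298 = 859
  a_299 = 504;  a_300 = 145;  a_301 = 415;  a_302 = 603;  a_303 = 46;  a_304 = 39
  a_305 = 448;  a_306 = 384;  a_307 = 780;  a_308 = 140;  a_309 = 488;  a_310 = 174
  a_311 = 192;  a_312 = 418;  a_313 = 753;  a_314 = 177;  a_315 = 914;  a_316 = 607
  a_317 = 779;  a_318 = 879;  a_319 = 771;  a_320 = 840;  a_321 = 323;  a_322 = 507
  a_323 = 965;  a_324 = 663;  a_325 = 348;  a_326 = 118
a_327 = 136·118 + 607·348 + 129·663 + 181·965 + 981·507 = 59
a_328 = 136·59 + 607·118 + 129·348 + 181·663 + 981·965 = 590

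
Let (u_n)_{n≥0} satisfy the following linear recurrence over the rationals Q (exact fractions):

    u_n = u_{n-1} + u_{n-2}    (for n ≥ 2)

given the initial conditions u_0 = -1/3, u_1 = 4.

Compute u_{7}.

u_2 = 1·4 + 1·-1/3 = 11/3
u_3 = 1·11/3 + 1·4 = 23/3
u_4 = 1·23/3 + 1·11/3 = 34/3
u_5 = 1·34/3 + 1·23/3 = 19
u_6 = 1·19 + 1·34/3 = 91/3
u_7 = 1·91/3 + 1·19 = 148/3

148/3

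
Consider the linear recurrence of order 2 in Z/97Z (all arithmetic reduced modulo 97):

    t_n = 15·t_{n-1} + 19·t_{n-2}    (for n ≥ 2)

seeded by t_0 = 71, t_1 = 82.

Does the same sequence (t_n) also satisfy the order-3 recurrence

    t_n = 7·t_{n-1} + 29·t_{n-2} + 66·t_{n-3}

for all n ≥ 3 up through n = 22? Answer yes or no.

no

Terms t_0..t_22: 71, 82, 57, 85, 30, 28, 20, 56, 56, 61, 39, 95, 32, 54, 60, 83, 57, 7, 24, 8, 91, 62, 40
n=3: candidate gives 91, actual t_3 = 85 ✗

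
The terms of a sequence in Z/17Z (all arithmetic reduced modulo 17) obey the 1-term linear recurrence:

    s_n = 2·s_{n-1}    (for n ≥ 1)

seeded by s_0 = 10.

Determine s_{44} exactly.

s_1 = 2·10 = 3
s_2 = 2·3 = 6
s_3 = 2·6 = 12
s_4 = 2·12 = 7
s_5 = 2·7 = 14
s_6 = 2·14 = 11
s_7 = 2·11 = 5
s_8 = 2·5 = 10
(s_8) = (10) = (s_0), so the sequence has period 8.
44 ≡ 4 (mod 8), hence s_44 = s_4 = 7.

7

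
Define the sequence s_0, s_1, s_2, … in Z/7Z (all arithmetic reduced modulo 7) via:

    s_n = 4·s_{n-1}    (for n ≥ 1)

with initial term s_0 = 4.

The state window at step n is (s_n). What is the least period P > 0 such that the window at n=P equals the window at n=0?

3

n=0: window = (4)
n=1: window = (2)
n=2: window = (1)
n=3: window = (4)
window at n=3 equals window at n=0 → period = 3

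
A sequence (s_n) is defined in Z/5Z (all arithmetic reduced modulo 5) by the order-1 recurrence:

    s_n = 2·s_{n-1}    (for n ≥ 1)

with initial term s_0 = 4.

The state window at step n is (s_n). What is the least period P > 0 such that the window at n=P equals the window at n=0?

n=0: window = (4)
n=1: window = (3)
n=2: window = (1)
n=3: window = (2)
n=4: window = (4)
window at n=4 equals window at n=0 → period = 4

4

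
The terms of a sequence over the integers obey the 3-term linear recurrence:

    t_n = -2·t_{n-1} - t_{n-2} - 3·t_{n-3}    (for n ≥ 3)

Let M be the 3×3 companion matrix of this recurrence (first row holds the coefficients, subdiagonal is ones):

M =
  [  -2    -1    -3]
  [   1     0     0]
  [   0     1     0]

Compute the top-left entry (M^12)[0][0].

8152

(M^12)[0][0] is the top entry after applying M 12 times to the unit state (1, 0, 0). Equivalently it is h_{14} for the auxiliary sequence (h_n) obeying the same recurrence with h_2 = 1 and h_i = 0 for 0 ≤ i < 2:
h_3 = -2·1 + -1·0 + -3·0 = -2
h_4 = -2·-2 + -1·1 + -3·0 = 3
h_5 = -2·3 + -1·-2 + -3·1 = -7
h_6 = -2·-7 + -1·3 + -3·-2 = 17
h_7 = -2·17 + -1·-7 + -3·3 = -36
h_8 = -2·-36 + -1·17 + -3·-7 = 76
h_9 = -2·76 + -1·-36 + -3·17 = -167
h_10 = -2·-167 + -1·76 + -3·-36 = 366
h_11 = -2·366 + -1·-167 + -3·76 = -793
h_12 = -2·-793 + -1·366 + -3·-167 = 1721
h_13 = -2·1721 + -1·-793 + -3·366 = -3747
h_14 = -2·-3747 + -1·1721 + -3·-793 = 8152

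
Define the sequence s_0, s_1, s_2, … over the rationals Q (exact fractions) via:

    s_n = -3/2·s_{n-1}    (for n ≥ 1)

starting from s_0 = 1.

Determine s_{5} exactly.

s_1 = -3/2·1 = -3/2
s_2 = -3/2·-3/2 = 9/4
s_3 = -3/2·9/4 = -27/8
s_4 = -3/2·-27/8 = 81/16
s_5 = -3/2·81/16 = -243/32

-243/32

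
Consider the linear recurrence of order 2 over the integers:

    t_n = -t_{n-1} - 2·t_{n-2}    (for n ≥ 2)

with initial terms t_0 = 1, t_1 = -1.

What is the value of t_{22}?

t_2 = -1·-1 + -2·1 = -1
t_3 = -1·-1 + -2·-1 = 3
t_4 = -1·3 + -2·-1 = -1
t_5 = -1·-1 + -2·3 = -5
t_6 = -1·-5 + -2·-1 = 7
t_7 = -1·7 + -2·-5 = 3
t_8 = -1·3 + -2·7 = -17
t_9 = -1·-17 + -2·3 = 11
t_10 = -1·11 + -2·-17 = 23
t_11 = -1·23 + -2·11 = -45
t_12 = -1·-45 + -2·23 = -1
t_13 = -1·-1 + -2·-45 = 91
t_14 = -1·91 + -2·-1 = -89
t_15 = -1·-89 + -2·91 = -93
t_16 = -1·-93 + -2·-89 = 271
t_17 = -1·271 + -2·-93 = -85
t_18 = -1·-85 + -2·271 = -457
t_19 = -1·-457 + -2·-85 = 627
t_20 = -1·627 + -2·-457 = 287
t_21 = -1·287 + -2·627 = -1541
t_22 = -1·-1541 + -2·287 = 967

967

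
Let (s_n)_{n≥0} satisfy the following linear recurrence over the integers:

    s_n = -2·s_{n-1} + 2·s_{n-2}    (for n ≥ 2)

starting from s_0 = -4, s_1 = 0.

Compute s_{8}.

-2624

s_2 = -2·0 + 2·-4 = -8
s_3 = -2·-8 + 2·0 = 16
s_4 = -2·16 + 2·-8 = -48
s_5 = -2·-48 + 2·16 = 128
s_6 = -2·128 + 2·-48 = -352
s_7 = -2·-352 + 2·128 = 960
s_8 = -2·960 + 2·-352 = -2624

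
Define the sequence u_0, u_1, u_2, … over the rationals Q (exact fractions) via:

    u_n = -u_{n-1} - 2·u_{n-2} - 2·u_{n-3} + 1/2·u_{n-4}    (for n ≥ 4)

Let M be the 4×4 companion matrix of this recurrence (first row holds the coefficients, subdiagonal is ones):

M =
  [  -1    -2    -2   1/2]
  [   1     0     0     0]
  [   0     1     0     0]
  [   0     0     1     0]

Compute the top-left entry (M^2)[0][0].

-1

(M^2)[0][0] is the top entry after applying M 2 times to the unit state (1, 0, 0, 0). Equivalently it is h_{5} for the auxiliary sequence (h_n) obeying the same recurrence with h_3 = 1 and h_i = 0 for 0 ≤ i < 3:
h_4 = -1·1 + -2·0 + -2·0 + 1/2·0 = -1
h_5 = -1·-1 + -2·1 + -2·0 + 1/2·0 = -1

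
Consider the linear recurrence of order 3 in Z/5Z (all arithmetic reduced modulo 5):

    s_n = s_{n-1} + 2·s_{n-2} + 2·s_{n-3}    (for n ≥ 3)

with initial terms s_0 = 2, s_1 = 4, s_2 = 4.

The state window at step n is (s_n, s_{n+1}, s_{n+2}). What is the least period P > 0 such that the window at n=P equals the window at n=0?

12

n=0: window = (2, 4, 4)
n=1: window = (4, 4, 1)
n=2: window = (4, 1, 2)
n=3: window = (1, 2, 2)
n=4: window = (2, 2, 3)
n=5: window = (2, 3, 1)
n=6: window = (3, 1, 1)
n=7: window = (1, 1, 4)
n=8: window = (1, 4, 3)
n=9: window = (4, 3, 3)
n=10: window = (3, 3, 2)
n=11: window = (3, 2, 4)
n=12: window = (2, 4, 4)
window at n=12 equals window at n=0 → period = 12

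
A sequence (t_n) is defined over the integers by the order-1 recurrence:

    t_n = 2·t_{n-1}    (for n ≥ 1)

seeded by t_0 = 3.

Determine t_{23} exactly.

25165824

t_1 = 2·3 = 6
t_2 = 2·6 = 12
t_3 = 2·12 = 24
t_4 = 2·24 = 48
t_5 = 2·48 = 96
t_6 = 2·96 = 192
t_7 = 2·192 = 384
t_8 = 2·384 = 768
t_9 = 2·768 = 1536
t_10 = 2·1536 = 3072
t_11 = 2·3072 = 6144
t_12 = 2·6144 = 12288
t_13 = 2·12288 = 24576
t_14 = 2·24576 = 49152
t_15 = 2·49152 = 98304
t_16 = 2·98304 = 196608
t_17 = 2·196608 = 393216
t_18 = 2·393216 = 786432
t_19 = 2·786432 = 1572864
t_20 = 2·1572864 = 3145728
t_21 = 2·3145728 = 6291456
t_22 = 2·6291456 = 12582912
t_23 = 2·12582912 = 25165824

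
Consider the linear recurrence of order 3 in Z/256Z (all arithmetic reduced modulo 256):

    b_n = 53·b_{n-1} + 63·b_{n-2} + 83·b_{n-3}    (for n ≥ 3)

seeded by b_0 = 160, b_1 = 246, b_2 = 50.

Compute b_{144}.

b_3 = 53·50 + 63·246 + 83·160 = 196
b_4 = 53·196 + 63·50 + 83·246 = 164
b_5 = 53·164 + 63·196 + 83·50 = 102
b_6 = 53·102 + 63·164 + 83·196 = 6
b_7 = 53·6 + 63·102 + 83·164 = 132
b_8 = 53·132 + 63·6 + 83·102 = 224
Continuing the recurrence:
  b_9 = 206;  b_10 = 146;  b_11 = 140;  b_12 = 180;  b_13 = 14;  b_14 = 150
  b_15 = 220;  b_16 = 0;  b_17 = 198;  b_18 = 82;  b_19 = 180;  b_20 = 164
  b_21 = 214;  b_22 = 6;  b_23 = 20;  b_24 = 0;  b_25 = 222;  b_26 = 114
  b_27 = 60;  b_28 = 116;  b_29 = 190;  b_30 = 86;  b_31 = 44;  b_32 = 224
  b_33 = 22;  b_34 = 242;  b_35 = 36;  b_36 = 36;  b_37 = 198;  b_38 = 134
  b_39 = 36;  b_40 = 160;  b_41 = 110;  b_42 = 210;  b_43 = 108;  b_44 = 180
  b_45 = 238;  b_46 = 150;  b_47 = 252;  b_48 = 64;  b_49 = 230;  b_50 = 18
  b_51 = 20;  b_52 = 36;  b_53 = 54;  b_54 = 134;  b_55 = 180;  b_56 = 192
  b_57 = 126;  b_58 = 178;  b_59 = 28;  b_60 = 116;  b_61 = 158;  b_62 = 86
  b_63 = 76;  b_64 = 32;  b_65 = 54;  b_66 = 178;  b_67 = 132;  b_68 = 164
  b_69 = 38;  b_70 = 6;  b_71 = 196;  b_72 = 96;  b_73 = 14;  b_74 = 18
  b_75 = 76;  b_76 = 180;  b_77 = 206;  b_78 = 150;  b_79 = 28;  b_80 = 128
  b_81 = 6;  b_82 = 210;  b_83 = 116;  b_84 = 164;  b_85 = 150;  b_86 = 6
  b_87 = 84;  b_88 = 128;  b_89 = 30;  b_90 = 242;  b_91 = 252;  b_92 = 116
  b_93 = 126;  b_94 = 86;  b_95 = 108;  b_96 = 96;  b_97 = 86;  b_98 = 114
  b_99 = 228;  b_100 = 36;  b_101 = 134;  b_102 = 134;  b_103 = 100;  b_104 = 32
  b_105 = 174;  b_106 = 82;  b_107 = 44;  b_108 = 180;  b_109 = 174;  b_110 = 150
  b_111 = 60;  b_112 = 192;  b_113 = 38;  b_114 = 146;  b_115 = 212;  b_116 = 36
  b_117 = 246;  b_118 = 134;  b_119 = 244;  b_120 = 64;  b_121 = 190;  b_122 = 50
  b_123 = 220;  b_124 = 116;  b_125 = 94;  b_126 = 86;  b_127 = 140;  b_128 = 160
  b_129 = 118;  b_130 = 50;  b_131 = 68;  b_132 = 164;  b_133 = 230;  b_134 = 6
  b_135 = 4;  b_136 = 224;  b_137 = 78;  b_138 = 146;  b_139 = 12;  b_140 = 180
  b_141 = 142;  b_142 = 150
b_143 = 53·150 + 63·142 + 83·180 = 92
b_144 = 53·92 + 63·150 + 83·142 = 0

0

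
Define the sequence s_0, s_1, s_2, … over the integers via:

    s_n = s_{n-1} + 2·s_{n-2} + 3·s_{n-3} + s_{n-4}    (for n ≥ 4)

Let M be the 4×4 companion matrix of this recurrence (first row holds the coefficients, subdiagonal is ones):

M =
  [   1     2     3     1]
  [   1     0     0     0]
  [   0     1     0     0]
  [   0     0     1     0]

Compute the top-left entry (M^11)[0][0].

8740

(M^11)[0][0] is the top entry after applying M 11 times to the unit state (1, 0, 0, 0). Equivalently it is h_{14} for the auxiliary sequence (h_n) obeying the same recurrence with h_3 = 1 and h_i = 0 for 0 ≤ i < 3:
h_4 = 1·1 + 2·0 + 3·0 + 1·0 = 1
h_5 = 1·1 + 2·1 + 3·0 + 1·0 = 3
h_6 = 1·3 + 2·1 + 3·1 + 1·0 = 8
h_7 = 1·8 + 2·3 + 3·1 + 1·1 = 18
h_8 = 1·18 + 2·8 + 3·3 + 1·1 = 44
h_9 = 1·44 + 2·18 + 3·8 + 1·3 = 107
h_10 = 1·107 + 2·44 + 3·18 + 1·8 = 257
h_11 = 1·257 + 2·107 + 3·44 + 1·18 = 621
h_12 = 1·621 + 2·257 + 3·107 + 1·44 = 1500
h_13 = 1·1500 + 2·621 + 3·257 + 1·107 = 3620
h_14 = 1·3620 + 2·1500 + 3·621 + 1·257 = 8740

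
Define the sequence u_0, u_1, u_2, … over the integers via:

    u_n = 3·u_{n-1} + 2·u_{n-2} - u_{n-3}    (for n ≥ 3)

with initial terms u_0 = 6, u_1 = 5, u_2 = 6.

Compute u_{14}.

19745710

u_3 = 3·6 + 2·5 + -1·6 = 22
u_4 = 3·22 + 2·6 + -1·5 = 73
u_5 = 3·73 + 2·22 + -1·6 = 257
u_6 = 3·257 + 2·73 + -1·22 = 895
u_7 = 3·895 + 2·257 + -1·73 = 3126
u_8 = 3·3126 + 2·895 + -1·257 = 10911
u_9 = 3·10911 + 2·3126 + -1·895 = 38090
u_10 = 3·38090 + 2·10911 + -1·3126 = 132966
u_11 = 3·132966 + 2·38090 + -1·10911 = 464167
u_12 = 3·464167 + 2·132966 + -1·38090 = 1620343
u_13 = 3·1620343 + 2·464167 + -1·132966 = 5656397
u_14 = 3·5656397 + 2·1620343 + -1·464167 = 19745710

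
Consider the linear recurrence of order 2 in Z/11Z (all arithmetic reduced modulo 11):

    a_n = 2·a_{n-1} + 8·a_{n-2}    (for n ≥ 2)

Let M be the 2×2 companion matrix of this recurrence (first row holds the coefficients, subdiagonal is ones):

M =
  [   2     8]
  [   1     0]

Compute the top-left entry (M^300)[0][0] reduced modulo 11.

(M^300)[0][0] is the top entry after applying M 300 times to the unit state (1, 0). Equivalently it is h_{301} for the auxiliary sequence (h_n) obeying the same recurrence with h_1 = 1 and h_i = 0 for 0 ≤ i < 1:
h_2 = 2·1 + 8·0 = 2
h_3 = 2·2 + 8·1 = 1
h_4 = 2·1 + 8·2 = 7
h_5 = 2·7 + 8·1 = 0
h_6 = 2·0 + 8·7 = 1
(h_5, h_6) = (0, 1) = (h_0, h_1), so the sequence has period 5.
301 ≡ 1 (mod 5), hence h_301 = h_1 = 1.

1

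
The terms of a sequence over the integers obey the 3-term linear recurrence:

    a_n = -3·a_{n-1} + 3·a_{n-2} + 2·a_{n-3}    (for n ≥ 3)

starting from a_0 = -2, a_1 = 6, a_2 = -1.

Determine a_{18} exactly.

-3707307857

a_3 = -3·-1 + 3·6 + 2·-2 = 17
a_4 = -3·17 + 3·-1 + 2·6 = -42
a_5 = -3·-42 + 3·17 + 2·-1 = 175
a_6 = -3·175 + 3·-42 + 2·17 = -617
a_7 = -3·-617 + 3·175 + 2·-42 = 2292
a_8 = -3·2292 + 3·-617 + 2·175 = -8377
a_9 = -3·-8377 + 3·2292 + 2·-617 = 30773
a_10 = -3·30773 + 3·-8377 + 2·2292 = -112866
a_11 = -3·-112866 + 3·30773 + 2·-8377 = 414163
a_12 = -3·414163 + 3·-112866 + 2·30773 = -1519541
a_13 = -3·-1519541 + 3·414163 + 2·-112866 = 5575380
a_14 = -3·5575380 + 3·-1519541 + 2·414163 = -20456437
a_15 = -3·-20456437 + 3·5575380 + 2·-1519541 = 75056369
a_16 = -3·75056369 + 3·-20456437 + 2·5575380 = -275387658
a_17 = -3·-275387658 + 3·75056369 + 2·-20456437 = 1010419207
a_18 = -3·1010419207 + 3·-275387658 + 2·75056369 = -3707307857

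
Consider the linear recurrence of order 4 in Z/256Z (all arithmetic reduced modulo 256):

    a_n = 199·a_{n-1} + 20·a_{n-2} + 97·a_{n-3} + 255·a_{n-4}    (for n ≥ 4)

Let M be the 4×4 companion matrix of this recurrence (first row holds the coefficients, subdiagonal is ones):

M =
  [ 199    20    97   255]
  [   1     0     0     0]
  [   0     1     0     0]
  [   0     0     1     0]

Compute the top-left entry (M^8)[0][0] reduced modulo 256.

(M^8)[0][0] is the top entry after applying M 8 times to the unit state (1, 0, 0, 0). Equivalently it is h_{11} for the auxiliary sequence (h_n) obeying the same recurrence with h_3 = 1 and h_i = 0 for 0 ≤ i < 3:
h_4 = 199·1 + 20·0 + 97·0 + 255·0 = 199
h_5 = 199·199 + 20·1 + 97·0 + 255·0 = 197
h_6 = 199·197 + 20·199 + 97·1 + 255·0 = 16
h_7 = 199·16 + 20·197 + 97·199 + 255·1 = 58
h_8 = 199·58 + 20·16 + 97·197 + 255·199 = 52
h_9 = 199·52 + 20·58 + 97·16 + 255·197 = 63
h_10 = 199·63 + 20·52 + 97·58 + 255·16 = 243
h_11 = 199·243 + 20·63 + 97·52 + 255·58 = 75

75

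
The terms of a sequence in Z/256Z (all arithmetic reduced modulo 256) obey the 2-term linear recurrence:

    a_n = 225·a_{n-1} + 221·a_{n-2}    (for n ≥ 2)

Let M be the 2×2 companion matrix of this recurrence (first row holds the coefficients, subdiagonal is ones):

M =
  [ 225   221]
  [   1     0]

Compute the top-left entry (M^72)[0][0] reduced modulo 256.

(M^72)[0][0] is the top entry after applying M 72 times to the unit state (1, 0). Equivalently it is h_{73} for the auxiliary sequence (h_n) obeying the same recurrence with h_1 = 1 and h_i = 0 for 0 ≤ i < 1:
h_2 = 225·1 + 221·0 = 225
h_3 = 225·225 + 221·1 = 158
h_4 = 225·158 + 221·225 = 27
h_5 = 225·27 + 221·158 = 33
h_6 = 225·33 + 221·27 = 80
h_7 = 225·80 + 221·33 = 205
h_8 = 225·205 + 221·80 = 61
h_9 = 225·61 + 221·205 = 150
h_10 = 225·150 + 221·61 = 127
h_11 = 225·127 + 221·150 = 29
h_12 = 225·29 + 221·127 = 32
h_13 = 225·32 + 221·29 = 41
h_14 = 225·41 + 221·32 = 169
h_15 = 225·169 + 221·41 = 238
h_16 = 225·238 + 221·169 = 19
h_17 = 225·19 + 221·238 = 41
h_18 = 225·41 + 221·19 = 112
h_19 = 225·112 + 221·41 = 213
h_20 = 225·213 + 221·112 = 229
h_21 = 225·229 + 221·213 = 38
h_22 = 225·38 + 221·229 = 23
h_23 = 225·23 + 221·38 = 5
h_24 = 225·5 + 221·23 = 64
h_25 = 225·64 + 221·5 = 145
h_26 = 225·145 + 221·64 = 177
h_27 = 225·177 + 221·145 = 190
h_28 = 225·190 + 221·177 = 203
h_29 = 225·203 + 221·190 = 113
h_30 = 225·113 + 221·203 = 144
h_31 = 225·144 + 221·113 = 29
h_32 = 225·29 + 221·144 = 205
h_33 = 225·205 + 221·29 = 54
h_34 = 225·54 + 221·205 = 111
h_35 = 225·111 + 221·54 = 45
h_36 = 225·45 + 221·111 = 96
h_37 = 225·96 + 221·45 = 57
h_38 = 225·57 + 221·96 = 249
h_39 = 225·249 + 221·57 = 14
h_40 = 225·14 + 221·249 = 67
h_41 = 225·67 + 221·14 = 249
h_42 = 225·249 + 221·67 = 176
h_43 = 225·176 + 221·249 = 165
h_44 = 225·165 + 221·176 = 245
h_45 = 225·245 + 221·165 = 198
h_46 = 225·198 + 221·245 = 135
h_47 = 225·135 + 221·198 = 149
h_48 = 225·149 + 221·135 = 128
h_49 = 225·128 + 221·149 = 33
h_50 = 225·33 + 221·128 = 129
h_51 = 225·129 + 221·33 = 222
h_52 = 225·222 + 221·129 = 123
h_53 = 225·123 + 221·222 = 193
h_54 = 225·193 + 221·123 = 208
h_55 = 225·208 + 221·193 = 109
h_56 = 225·109 + 221·208 = 93
h_57 = 225·93 + 221·109 = 214
h_58 = 225·214 + 221·93 = 95
h_59 = 225·95 + 221·214 = 61
h_60 = 225·61 + 221·95 = 160
h_61 = 225·160 + 221·61 = 73
h_62 = 225·73 + 221·160 = 73
h_63 = 225·73 + 221·73 = 46
h_64 = 225·46 + 221·73 = 115
h_65 = 225·115 + 221·46 = 201
h_66 = 225·201 + 221·115 = 240
h_67 = 225·240 + 221·201 = 117
h_68 = 225·117 + 221·240 = 5
h_69 = 225·5 + 221·117 = 102
h_70 = 225·102 + 221·5 = 247
h_71 = 225·247 + 221·102 = 37
h_72 = 225·37 + 221·247 = 192
h_73 = 225·192 + 221·37 = 177

177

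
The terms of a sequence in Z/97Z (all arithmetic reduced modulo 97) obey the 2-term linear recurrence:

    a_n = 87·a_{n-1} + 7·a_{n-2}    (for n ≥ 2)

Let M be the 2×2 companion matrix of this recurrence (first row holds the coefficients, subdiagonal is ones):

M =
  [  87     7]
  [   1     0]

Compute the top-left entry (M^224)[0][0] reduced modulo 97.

(M^224)[0][0] is the top entry after applying M 224 times to the unit state (1, 0). Equivalently it is h_{225} for the auxiliary sequence (h_n) obeying the same recurrence with h_1 = 1 and h_i = 0 for 0 ≤ i < 1:
h_2 = 87·1 + 7·0 = 87
h_3 = 87·87 + 7·1 = 10
h_4 = 87·10 + 7·87 = 24
h_5 = 87·24 + 7·10 = 24
h_6 = 87·24 + 7·24 = 25
h_7 = 87·25 + 7·24 = 15
h_8 = 87·15 + 7·25 = 25
h_9 = 87·25 + 7·15 = 49
h_10 = 87·49 + 7·25 = 73
h_11 = 87·73 + 7·49 = 1
h_12 = 87·1 + 7·73 = 16
h_13 = 87·16 + 7·1 = 41
h_14 = 87·41 + 7·16 = 90
h_15 = 87·90 + 7·41 = 66
h_16 = 87·66 + 7·90 = 67
h_17 = 87·67 + 7·66 = 83
h_18 = 87·83 + 7·67 = 27
h_19 = 87·27 + 7·83 = 20
h_20 = 87·20 + 7·27 = 86
h_21 = 87·86 + 7·20 = 56
h_22 = 87·56 + 7·86 = 42
h_23 = 87·42 + 7·56 = 69
h_24 = 87·69 + 7·42 = 89
h_25 = 87·89 + 7·69 = 78
h_26 = 87·78 + 7·89 = 37
h_27 = 87·37 + 7·78 = 79
h_28 = 87·79 + 7·37 = 51
h_29 = 87·51 + 7·79 = 43
h_30 = 87·43 + 7·51 = 24
h_31 = 87·24 + 7·43 = 61
h_32 = 87·61 + 7·24 = 43
h_33 = 87·43 + 7·61 = 94
h_34 = 87·94 + 7·43 = 40
h_35 = 87·40 + 7·94 = 64
h_36 = 87·64 + 7·40 = 28
h_37 = 87·28 + 7·64 = 71
h_38 = 87·71 + 7·28 = 68
h_39 = 87·68 + 7·71 = 11
h_40 = 87·11 + 7·68 = 75
h_41 = 87·75 + 7·11 = 6
h_42 = 87·6 + 7·75 = 77
h_43 = 87·77 + 7·6 = 48
h_44 = 87·48 + 7·77 = 59
h_45 = 87·59 + 7·48 = 37
h_46 = 87·37 + 7·59 = 43
h_47 = 87·43 + 7·37 = 23
h_48 = 87·23 + 7·43 = 71
h_49 = 87·71 + 7·23 = 33
h_50 = 87·33 + 7·71 = 70
h_51 = 87·70 + 7·33 = 16
h_52 = 87·16 + 7·70 = 39
h_53 = 87·39 + 7·16 = 13
h_54 = 87·13 + 7·39 = 46
h_55 = 87·46 + 7·13 = 19
h_56 = 87·19 + 7·46 = 35
h_57 = 87·35 + 7·19 = 74
h_58 = 87·74 + 7·35 = 87
h_59 = 87·87 + 7·74 = 36
h_60 = 87·36 + 7·87 = 55
h_61 = 87·55 + 7·36 = 90
h_62 = 87·90 + 7·55 = 67
h_63 = 87·67 + 7·90 = 57
h_64 = 87·57 + 7·67 = 93
h_65 = 87·93 + 7·57 = 51
h_66 = 87·51 + 7·93 = 44
h_67 = 87·44 + 7·51 = 14
h_68 = 87·14 + 7·44 = 71
h_69 = 87·71 + 7·14 = 67
h_70 = 87·67 + 7·71 = 21
h_71 = 87·21 + 7·67 = 65
h_72 = 87·65 + 7·21 = 79
h_73 = 87·79 + 7·65 = 53
h_74 = 87·53 + 7·79 = 23
h_75 = 87·23 + 7·53 = 44
h_76 = 87·44 + 7·23 = 12
h_77 = 87·12 + 7·44 = 91
h_78 = 87·91 + 7·12 = 47
h_79 = 87·47 + 7·91 = 70
h_80 = 87·70 + 7·47 = 17
h_81 = 87·17 + 7·70 = 29
h_82 = 87·29 + 7·17 = 23
h_83 = 87·23 + 7·29 = 70
h_84 = 87·70 + 7·23 = 43
h_85 = 87·43 + 7·70 = 60
h_86 = 87·60 + 7·43 = 89
h_87 = 87·89 + 7·60 = 15
h_88 = 87·15 + 7·89 = 85
h_89 = 87·85 + 7·15 = 31
h_90 = 87·31 + 7·85 = 91
h_91 = 87·91 + 7·31 = 83
h_92 = 87·83 + 7·91 = 1
h_93 = 87·1 + 7·83 = 86
h_94 = 87·86 + 7·1 = 20
h_95 = 87·20 + 7·86 = 14
h_96 = 87·14 + 7·20 = 0
h_97 = 87·0 + 7·14 = 1
(h_96, h_97) = (0, 1) = (h_0, h_1), so the sequence has period 96.
225 ≡ 33 (mod 96), hence h_225 = h_33 = 94.

94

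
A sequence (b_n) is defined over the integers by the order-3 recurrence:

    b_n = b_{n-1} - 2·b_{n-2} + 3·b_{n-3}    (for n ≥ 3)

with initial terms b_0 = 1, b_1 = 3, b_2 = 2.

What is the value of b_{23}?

5584

b_3 = 1·2 + -2·3 + 3·1 = -1
b_4 = 1·-1 + -2·2 + 3·3 = 4
b_5 = 1·4 + -2·-1 + 3·2 = 12
b_6 = 1·12 + -2·4 + 3·-1 = 1
b_7 = 1·1 + -2·12 + 3·4 = -11
b_8 = 1·-11 + -2·1 + 3·12 = 23
b_9 = 1·23 + -2·-11 + 3·1 = 48
b_10 = 1·48 + -2·23 + 3·-11 = -31
b_11 = 1·-31 + -2·48 + 3·23 = -58
b_12 = 1·-58 + -2·-31 + 3·48 = 148
b_13 = 1·148 + -2·-58 + 3·-31 = 171
b_14 = 1·171 + -2·148 + 3·-58 = -299
b_15 = 1·-299 + -2·171 + 3·148 = -197
b_16 = 1·-197 + -2·-299 + 3·171 = 914
b_17 = 1·914 + -2·-197 + 3·-299 = 411
b_18 = 1·411 + -2·914 + 3·-197 = -2008
b_19 = 1·-2008 + -2·411 + 3·914 = -88
b_20 = 1·-88 + -2·-2008 + 3·411 = 5161
b_21 = 1·5161 + -2·-88 + 3·-2008 = -687
b_22 = 1·-687 + -2·5161 + 3·-88 = -11273
b_23 = 1·-11273 + -2·-687 + 3·5161 = 5584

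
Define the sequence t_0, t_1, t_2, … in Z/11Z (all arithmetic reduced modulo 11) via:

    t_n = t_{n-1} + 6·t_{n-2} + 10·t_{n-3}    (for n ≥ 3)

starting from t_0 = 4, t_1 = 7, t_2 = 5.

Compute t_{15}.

t_3 = 1·5 + 6·7 + 10·4 = 10
t_4 = 1·10 + 6·5 + 10·7 = 0
t_5 = 1·0 + 6·10 + 10·5 = 0
t_6 = 1·0 + 6·0 + 10·10 = 1
t_7 = 1·1 + 6·0 + 10·0 = 1
t_8 = 1·1 + 6·1 + 10·0 = 7
t_9 = 1·7 + 6·1 + 10·1 = 1
t_10 = 1·1 + 6·7 + 10·1 = 9
t_11 = 1·9 + 6·1 + 10·7 = 8
t_12 = 1·8 + 6·9 + 10·1 = 6
t_13 = 1·6 + 6·8 + 10·9 = 1
t_14 = 1·1 + 6·6 + 10·8 = 7
t_15 = 1·7 + 6·1 + 10·6 = 7

7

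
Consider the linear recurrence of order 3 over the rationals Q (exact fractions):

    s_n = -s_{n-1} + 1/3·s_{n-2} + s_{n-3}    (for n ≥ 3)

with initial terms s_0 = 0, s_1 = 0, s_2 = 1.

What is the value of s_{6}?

1/9

s_3 = -1·1 + 1/3·0 + 1·0 = -1
s_4 = -1·-1 + 1/3·1 + 1·0 = 4/3
s_5 = -1·4/3 + 1/3·-1 + 1·1 = -2/3
s_6 = -1·-2/3 + 1/3·4/3 + 1·-1 = 1/9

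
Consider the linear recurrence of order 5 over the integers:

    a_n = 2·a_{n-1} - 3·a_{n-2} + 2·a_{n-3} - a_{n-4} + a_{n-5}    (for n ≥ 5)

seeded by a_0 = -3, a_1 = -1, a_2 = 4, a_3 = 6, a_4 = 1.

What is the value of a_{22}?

-914

a_5 = 2·1 + -3·6 + 2·4 + -1·-1 + 1·-3 = -10
a_6 = 2·-10 + -3·1 + 2·6 + -1·4 + 1·-1 = -16
a_7 = 2·-16 + -3·-10 + 2·1 + -1·6 + 1·4 = -2
a_8 = 2·-2 + -3·-16 + 2·-10 + -1·1 + 1·6 = 29
a_9 = 2·29 + -3·-2 + 2·-16 + -1·-10 + 1·1 = 43
a_10 = 2·43 + -3·29 + 2·-2 + -1·-16 + 1·-10 = 1
a_11 = 2·1 + -3·43 + 2·29 + -1·-2 + 1·-16 = -83
a_12 = 2·-83 + -3·1 + 2·43 + -1·29 + 1·-2 = -114
a_13 = 2·-114 + -3·-83 + 2·1 + -1·43 + 1·29 = 9
a_14 = 2·9 + -3·-114 + 2·-83 + -1·1 + 1·43 = 236
a_15 = 2·236 + -3·9 + 2·-114 + -1·-83 + 1·1 = 301
a_16 = 2·301 + -3·236 + 2·9 + -1·-114 + 1·-83 = -57
a_17 = 2·-57 + -3·301 + 2·236 + -1·9 + 1·-114 = -668
a_18 = 2·-668 + -3·-57 + 2·301 + -1·236 + 1·9 = -790
a_19 = 2·-790 + -3·-668 + 2·-57 + -1·301 + 1·236 = 245
a_20 = 2·245 + -3·-790 + 2·-668 + -1·-57 + 1·301 = 1882
a_21 = 2·1882 + -3·245 + 2·-790 + -1·-668 + 1·-57 = 2060
a_22 = 2·2060 + -3·1882 + 2·245 + -1·-790 + 1·-668 = -914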